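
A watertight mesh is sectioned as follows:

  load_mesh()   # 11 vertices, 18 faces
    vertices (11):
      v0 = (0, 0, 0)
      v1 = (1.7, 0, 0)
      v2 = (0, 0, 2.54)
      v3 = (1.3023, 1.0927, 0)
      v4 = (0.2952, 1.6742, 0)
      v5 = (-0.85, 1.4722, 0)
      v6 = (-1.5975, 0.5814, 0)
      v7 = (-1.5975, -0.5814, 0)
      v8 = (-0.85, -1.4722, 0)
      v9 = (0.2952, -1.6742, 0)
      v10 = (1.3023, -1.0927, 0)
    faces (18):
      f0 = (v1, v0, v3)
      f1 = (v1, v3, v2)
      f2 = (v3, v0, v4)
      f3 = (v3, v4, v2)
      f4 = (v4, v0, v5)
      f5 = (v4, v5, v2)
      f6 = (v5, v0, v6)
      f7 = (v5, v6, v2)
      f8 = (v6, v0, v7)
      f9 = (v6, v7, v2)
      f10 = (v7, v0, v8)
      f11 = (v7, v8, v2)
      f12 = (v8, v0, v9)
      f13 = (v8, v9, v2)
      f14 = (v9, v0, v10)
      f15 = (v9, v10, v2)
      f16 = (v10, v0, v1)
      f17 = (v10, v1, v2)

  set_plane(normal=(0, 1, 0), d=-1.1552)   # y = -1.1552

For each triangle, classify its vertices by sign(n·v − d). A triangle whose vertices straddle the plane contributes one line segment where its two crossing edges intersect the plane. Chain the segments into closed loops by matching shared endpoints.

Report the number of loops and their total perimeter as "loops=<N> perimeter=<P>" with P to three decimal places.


loops=1 perimeter=5.186

Straddling triangles (6 of 18):
  (v7,v0,v8) [++-] → (-0.666975, -1.1552, 0)–(-1.11601, -1.1552, 0)  len=0.4490
  (v7,v8,v2) [+-+] → (-1.11601, -1.1552, 0)–(-0.666975, -1.1552, 0.546923)  len=0.7076
  (v8,v0,v9) [-+-] → (-0.666975, -1.1552, 0)–(0.203688, -1.1552, 0)  len=0.8707
  (v8,v9,v2) [--+] → (0.203688, -1.1552, 0.787397)–(-0.666975, -1.1552, 0.546923)  len=0.9033
  (v9,v0,v10) [-++] → (0.203688, -1.1552, 0)–(1.19406, -1.1552, 0)  len=0.9904
  (v9,v10,v2) [-++] → (1.19406, -1.1552, 0)–(0.203688, -1.1552, 0.787397)  len=1.2652

Chained into 1 loop(s):
  loop 1: 6 segments, perimeter = 5.1862
Total perimeter = 5.186


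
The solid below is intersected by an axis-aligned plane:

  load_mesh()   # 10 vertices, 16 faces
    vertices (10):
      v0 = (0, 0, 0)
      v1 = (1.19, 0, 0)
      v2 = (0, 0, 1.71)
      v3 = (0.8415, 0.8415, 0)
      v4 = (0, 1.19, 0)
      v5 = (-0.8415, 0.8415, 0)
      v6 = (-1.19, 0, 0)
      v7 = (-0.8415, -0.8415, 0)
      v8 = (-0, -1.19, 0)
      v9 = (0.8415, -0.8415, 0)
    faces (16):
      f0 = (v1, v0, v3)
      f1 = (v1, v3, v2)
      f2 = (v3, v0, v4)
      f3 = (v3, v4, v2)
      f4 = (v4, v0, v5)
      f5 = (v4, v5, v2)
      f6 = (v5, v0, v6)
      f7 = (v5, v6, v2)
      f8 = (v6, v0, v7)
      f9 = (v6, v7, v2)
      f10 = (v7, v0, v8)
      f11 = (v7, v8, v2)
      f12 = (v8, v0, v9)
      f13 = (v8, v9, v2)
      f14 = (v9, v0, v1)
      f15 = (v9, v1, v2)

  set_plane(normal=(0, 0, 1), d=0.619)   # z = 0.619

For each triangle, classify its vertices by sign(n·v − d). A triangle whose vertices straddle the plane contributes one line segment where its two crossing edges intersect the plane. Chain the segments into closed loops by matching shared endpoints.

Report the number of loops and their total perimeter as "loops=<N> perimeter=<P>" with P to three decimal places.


loops=1 perimeter=4.649

Straddling triangles (8 of 16):
  (v1,v3,v2) [--+] → (0.536887, 0.536887, 0.619)–(0.759234, 0, 0.619)  len=0.5811
  (v3,v4,v2) [--+] → (0, 0.759234, 0.619)–(0.536887, 0.536887, 0.619)  len=0.5811
  (v4,v5,v2) [--+] → (-0.536887, 0.536887, 0.619)–(0, 0.759234, 0.619)  len=0.5811
  (v5,v6,v2) [--+] → (-0.759234, 0, 0.619)–(-0.536887, 0.536887, 0.619)  len=0.5811
  (v6,v7,v2) [--+] → (-0.536887, -0.536887, 0.619)–(-0.759234, 0, 0.619)  len=0.5811
  (v7,v8,v2) [--+] → (0, -0.759234, 0.619)–(-0.536887, -0.536887, 0.619)  len=0.5811
  (v8,v9,v2) [--+] → (0.536887, -0.536887, 0.619)–(0, -0.759234, 0.619)  len=0.5811
  (v9,v1,v2) [--+] → (0.759234, 0, 0.619)–(0.536887, -0.536887, 0.619)  len=0.5811

Chained into 1 loop(s):
  loop 1: 8 segments, perimeter = 4.6489
Total perimeter = 4.649


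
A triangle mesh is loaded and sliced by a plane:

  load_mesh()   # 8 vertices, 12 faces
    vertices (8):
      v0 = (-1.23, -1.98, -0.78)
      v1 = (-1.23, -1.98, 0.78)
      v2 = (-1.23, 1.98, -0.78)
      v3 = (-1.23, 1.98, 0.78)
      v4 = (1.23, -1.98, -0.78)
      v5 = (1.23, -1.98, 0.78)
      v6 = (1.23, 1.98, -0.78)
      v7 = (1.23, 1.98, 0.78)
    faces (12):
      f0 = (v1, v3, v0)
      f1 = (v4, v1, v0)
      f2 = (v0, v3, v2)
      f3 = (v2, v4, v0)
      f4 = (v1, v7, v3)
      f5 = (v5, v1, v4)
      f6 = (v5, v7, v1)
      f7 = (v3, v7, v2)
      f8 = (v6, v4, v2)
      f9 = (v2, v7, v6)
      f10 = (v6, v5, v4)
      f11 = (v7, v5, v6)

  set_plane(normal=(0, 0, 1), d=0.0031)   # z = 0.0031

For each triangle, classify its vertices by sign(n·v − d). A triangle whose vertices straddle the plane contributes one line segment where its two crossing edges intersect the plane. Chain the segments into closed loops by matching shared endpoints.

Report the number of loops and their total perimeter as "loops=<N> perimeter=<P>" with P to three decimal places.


loops=1 perimeter=12.840

Straddling triangles (8 of 12):
  (v1,v3,v0) [++-] → (-1.23, 0.00786923, 0.0031)–(-1.23, -1.98, 0.0031)  len=1.9879
  (v4,v1,v0) [-+-] → (-0.00488846, -1.98, 0.0031)–(-1.23, -1.98, 0.0031)  len=1.2251
  (v0,v3,v2) [-+-] → (-1.23, 0.00786923, 0.0031)–(-1.23, 1.98, 0.0031)  len=1.9721
  (v5,v1,v4) [++-] → (-0.00488846, -1.98, 0.0031)–(1.23, -1.98, 0.0031)  len=1.2349
  (v3,v7,v2) [++-] → (0.00488846, 1.98, 0.0031)–(-1.23, 1.98, 0.0031)  len=1.2349
  (v2,v7,v6) [-+-] → (0.00488846, 1.98, 0.0031)–(1.23, 1.98, 0.0031)  len=1.2251
  (v6,v5,v4) [-+-] → (1.23, -0.00786923, 0.0031)–(1.23, -1.98, 0.0031)  len=1.9721
  (v7,v5,v6) [++-] → (1.23, -0.00786923, 0.0031)–(1.23, 1.98, 0.0031)  len=1.9879

Chained into 1 loop(s):
  loop 1: 8 segments, perimeter = 12.8400
Total perimeter = 12.840


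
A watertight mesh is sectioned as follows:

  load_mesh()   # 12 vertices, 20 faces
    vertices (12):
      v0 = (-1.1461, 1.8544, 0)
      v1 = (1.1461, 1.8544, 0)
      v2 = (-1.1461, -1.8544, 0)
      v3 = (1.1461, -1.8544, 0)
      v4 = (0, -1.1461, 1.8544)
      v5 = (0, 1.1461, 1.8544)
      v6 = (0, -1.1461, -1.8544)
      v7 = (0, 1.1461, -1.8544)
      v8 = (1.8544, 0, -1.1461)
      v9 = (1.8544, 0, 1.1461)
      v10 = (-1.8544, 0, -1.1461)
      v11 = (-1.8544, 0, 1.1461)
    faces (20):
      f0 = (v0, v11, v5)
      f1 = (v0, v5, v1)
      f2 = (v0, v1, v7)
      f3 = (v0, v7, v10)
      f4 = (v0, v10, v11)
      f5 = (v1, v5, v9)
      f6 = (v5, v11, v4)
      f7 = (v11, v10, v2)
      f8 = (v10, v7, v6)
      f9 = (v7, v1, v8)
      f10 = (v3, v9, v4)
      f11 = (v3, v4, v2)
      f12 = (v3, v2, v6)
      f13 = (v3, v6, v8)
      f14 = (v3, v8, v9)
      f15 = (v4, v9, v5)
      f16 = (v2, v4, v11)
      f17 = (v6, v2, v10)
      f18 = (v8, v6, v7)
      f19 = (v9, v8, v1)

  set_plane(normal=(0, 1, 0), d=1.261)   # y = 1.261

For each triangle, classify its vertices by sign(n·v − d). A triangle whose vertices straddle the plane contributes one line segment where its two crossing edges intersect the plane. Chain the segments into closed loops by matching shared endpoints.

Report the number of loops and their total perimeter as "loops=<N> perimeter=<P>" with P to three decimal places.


loops=1 perimeter=8.924

Straddling triangles (8 of 20):
  (v0,v11,v5) [+--] → (-1.37275, 1.261, 0.366747)–(-0.18592, 1.261, 1.55358)  len=1.6784
  (v0,v5,v1) [+-+] → (-0.18592, 1.261, 1.55358)–(0.18592, 1.261, 1.55358)  len=0.3718
  (v0,v1,v7) [++-] → (0.18592, 1.261, -1.55358)–(-0.18592, 1.261, -1.55358)  len=0.3718
  (v0,v7,v10) [+--] → (-0.18592, 1.261, -1.55358)–(-1.37275, 1.261, -0.366747)  len=1.6784
  (v0,v10,v11) [+--] → (-1.37275, 1.261, -0.366747)–(-1.37275, 1.261, 0.366747)  len=0.7335
  (v1,v5,v9) [+--] → (0.18592, 1.261, 1.55358)–(1.37275, 1.261, 0.366747)  len=1.6784
  (v7,v1,v8) [-+-] → (0.18592, 1.261, -1.55358)–(1.37275, 1.261, -0.366747)  len=1.6784
  (v9,v8,v1) [--+] → (1.37275, 1.261, -0.366747)–(1.37275, 1.261, 0.366747)  len=0.7335

Chained into 1 loop(s):
  loop 1: 8 segments, perimeter = 8.9244
Total perimeter = 8.924


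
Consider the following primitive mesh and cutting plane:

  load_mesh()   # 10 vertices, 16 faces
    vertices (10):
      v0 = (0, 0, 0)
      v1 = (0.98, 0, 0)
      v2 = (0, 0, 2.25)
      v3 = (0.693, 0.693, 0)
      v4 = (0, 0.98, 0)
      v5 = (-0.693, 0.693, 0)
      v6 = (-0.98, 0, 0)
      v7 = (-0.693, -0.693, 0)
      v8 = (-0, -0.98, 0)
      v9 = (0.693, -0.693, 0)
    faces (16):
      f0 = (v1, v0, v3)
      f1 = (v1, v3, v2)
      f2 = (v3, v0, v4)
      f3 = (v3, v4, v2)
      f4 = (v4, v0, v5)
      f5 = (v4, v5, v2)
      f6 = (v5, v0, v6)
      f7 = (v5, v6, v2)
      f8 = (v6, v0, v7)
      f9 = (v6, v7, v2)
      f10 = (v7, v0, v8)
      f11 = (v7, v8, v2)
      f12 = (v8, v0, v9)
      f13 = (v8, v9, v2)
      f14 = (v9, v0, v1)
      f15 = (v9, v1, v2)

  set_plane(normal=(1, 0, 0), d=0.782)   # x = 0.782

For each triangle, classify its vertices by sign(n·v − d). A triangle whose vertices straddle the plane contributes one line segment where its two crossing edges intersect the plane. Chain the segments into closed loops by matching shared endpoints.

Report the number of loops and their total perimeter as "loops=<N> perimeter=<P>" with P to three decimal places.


Straddling triangles (4 of 16):
  (v1,v0,v3) [+--] → (0.782, 0, 0)–(0.782, 0.478098, 0)  len=0.4781
  (v1,v3,v2) [+--] → (0.782, 0.478098, 0)–(0.782, 0, 0.454592)  len=0.6597
  (v9,v0,v1) [--+] → (0.782, 0, 0)–(0.782, -0.478098, 0)  len=0.4781
  (v9,v1,v2) [-+-] → (0.782, -0.478098, 0)–(0.782, 0, 0.454592)  len=0.6597

Chained into 1 loop(s):
  loop 1: 4 segments, perimeter = 2.2756
Total perimeter = 2.276

loops=1 perimeter=2.276


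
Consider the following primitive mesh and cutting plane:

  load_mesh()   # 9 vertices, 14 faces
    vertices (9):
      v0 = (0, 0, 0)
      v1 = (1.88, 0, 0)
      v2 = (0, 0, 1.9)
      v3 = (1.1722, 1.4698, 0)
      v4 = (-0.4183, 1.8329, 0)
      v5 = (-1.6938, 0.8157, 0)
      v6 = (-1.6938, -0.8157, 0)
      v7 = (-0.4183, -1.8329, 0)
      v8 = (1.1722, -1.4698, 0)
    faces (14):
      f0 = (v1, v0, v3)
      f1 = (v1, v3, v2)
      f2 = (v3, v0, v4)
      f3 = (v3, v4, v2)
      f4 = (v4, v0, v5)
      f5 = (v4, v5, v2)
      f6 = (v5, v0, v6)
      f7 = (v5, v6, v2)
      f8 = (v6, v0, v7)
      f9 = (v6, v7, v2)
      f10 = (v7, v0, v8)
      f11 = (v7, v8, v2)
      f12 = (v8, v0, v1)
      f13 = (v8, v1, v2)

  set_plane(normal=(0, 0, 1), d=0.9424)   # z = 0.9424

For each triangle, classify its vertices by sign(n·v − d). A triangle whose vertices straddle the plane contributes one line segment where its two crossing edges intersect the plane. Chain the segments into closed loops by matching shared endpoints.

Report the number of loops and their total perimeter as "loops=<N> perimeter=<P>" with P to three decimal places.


loops=1 perimeter=5.756

Straddling triangles (7 of 14):
  (v1,v3,v2) [--+] → (0.590789, 0.740779, 0.9424)–(0.94752, 0, 0.9424)  len=0.8222
  (v3,v4,v2) [--+] → (-0.210823, 0.923782, 0.9424)–(0.590789, 0.740779, 0.9424)  len=0.8222
  (v4,v5,v2) [--+] → (-0.853675, 0.411113, 0.9424)–(-0.210823, 0.923782, 0.9424)  len=0.8222
  (v5,v6,v2) [--+] → (-0.853675, -0.411113, 0.9424)–(-0.853675, 0.411113, 0.9424)  len=0.8222
  (v6,v7,v2) [--+] → (-0.210823, -0.923782, 0.9424)–(-0.853675, -0.411113, 0.9424)  len=0.8222
  (v7,v8,v2) [--+] → (0.590789, -0.740779, 0.9424)–(-0.210823, -0.923782, 0.9424)  len=0.8222
  (v8,v1,v2) [--+] → (0.94752, 0, 0.9424)–(0.590789, -0.740779, 0.9424)  len=0.8222

Chained into 1 loop(s):
  loop 1: 7 segments, perimeter = 5.7556
Total perimeter = 5.756


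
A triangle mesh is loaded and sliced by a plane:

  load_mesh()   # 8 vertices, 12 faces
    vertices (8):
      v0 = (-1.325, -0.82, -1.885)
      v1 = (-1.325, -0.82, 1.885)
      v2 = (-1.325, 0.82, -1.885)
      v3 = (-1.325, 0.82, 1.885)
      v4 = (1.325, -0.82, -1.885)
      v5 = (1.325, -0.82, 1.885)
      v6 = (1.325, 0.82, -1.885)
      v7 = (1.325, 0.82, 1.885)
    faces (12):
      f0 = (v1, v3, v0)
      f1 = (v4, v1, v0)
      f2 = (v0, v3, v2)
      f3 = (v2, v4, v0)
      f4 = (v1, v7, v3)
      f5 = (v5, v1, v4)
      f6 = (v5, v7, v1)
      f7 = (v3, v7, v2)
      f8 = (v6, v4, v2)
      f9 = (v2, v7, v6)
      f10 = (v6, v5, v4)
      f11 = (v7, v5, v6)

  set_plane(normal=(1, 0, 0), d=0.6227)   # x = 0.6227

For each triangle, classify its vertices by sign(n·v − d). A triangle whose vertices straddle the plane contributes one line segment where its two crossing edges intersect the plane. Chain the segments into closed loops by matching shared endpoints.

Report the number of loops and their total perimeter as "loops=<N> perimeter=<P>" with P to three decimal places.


loops=1 perimeter=10.820

Straddling triangles (8 of 12):
  (v4,v1,v0) [+--] → (0.6227, -0.82, -0.885879)–(0.6227, -0.82, -1.885)  len=0.9991
  (v2,v4,v0) [-+-] → (0.6227, -0.385369, -1.885)–(0.6227, -0.82, -1.885)  len=0.4346
  (v1,v7,v3) [-+-] → (0.6227, 0.385369, 1.885)–(0.6227, 0.82, 1.885)  len=0.4346
  (v5,v1,v4) [+-+] → (0.6227, -0.82, 1.885)–(0.6227, -0.82, -0.885879)  len=2.7709
  (v5,v7,v1) [++-] → (0.6227, 0.385369, 1.885)–(0.6227, -0.82, 1.885)  len=1.2054
  (v3,v7,v2) [-+-] → (0.6227, 0.82, 1.885)–(0.6227, 0.82, 0.885879)  len=0.9991
  (v6,v4,v2) [++-] → (0.6227, -0.385369, -1.885)–(0.6227, 0.82, -1.885)  len=1.2054
  (v2,v7,v6) [-++] → (0.6227, 0.82, 0.885879)–(0.6227, 0.82, -1.885)  len=2.7709

Chained into 1 loop(s):
  loop 1: 8 segments, perimeter = 10.8200
Total perimeter = 10.820


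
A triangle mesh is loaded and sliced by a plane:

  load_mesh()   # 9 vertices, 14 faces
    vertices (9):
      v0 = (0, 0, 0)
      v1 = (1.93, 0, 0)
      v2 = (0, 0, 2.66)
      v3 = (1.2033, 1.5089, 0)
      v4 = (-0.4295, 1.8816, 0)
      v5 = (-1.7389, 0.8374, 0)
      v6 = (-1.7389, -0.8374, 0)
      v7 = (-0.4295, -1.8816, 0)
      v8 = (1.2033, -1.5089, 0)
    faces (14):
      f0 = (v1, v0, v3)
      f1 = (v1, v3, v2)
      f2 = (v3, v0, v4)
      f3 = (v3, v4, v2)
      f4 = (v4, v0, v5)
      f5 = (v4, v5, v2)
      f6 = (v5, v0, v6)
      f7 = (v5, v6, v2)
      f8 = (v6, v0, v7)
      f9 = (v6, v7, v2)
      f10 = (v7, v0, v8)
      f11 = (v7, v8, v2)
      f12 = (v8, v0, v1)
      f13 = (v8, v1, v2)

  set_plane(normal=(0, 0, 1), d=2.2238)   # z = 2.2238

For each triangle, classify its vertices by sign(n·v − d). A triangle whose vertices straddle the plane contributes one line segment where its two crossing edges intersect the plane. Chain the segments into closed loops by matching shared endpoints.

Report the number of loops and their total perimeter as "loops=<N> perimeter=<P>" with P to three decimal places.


loops=1 perimeter=1.922

Straddling triangles (7 of 14):
  (v1,v3,v2) [--+] → (0.197323, 0.247437, 2.2238)–(0.316491, 0, 2.2238)  len=0.2746
  (v3,v4,v2) [--+] → (-0.0704315, 0.308554, 2.2238)–(0.197323, 0.247437, 2.2238)  len=0.2746
  (v4,v5,v2) [--+] → (-0.285153, 0.137321, 2.2238)–(-0.0704315, 0.308554, 2.2238)  len=0.2746
  (v5,v6,v2) [--+] → (-0.285153, -0.137321, 2.2238)–(-0.285153, 0.137321, 2.2238)  len=0.2746
  (v6,v7,v2) [--+] → (-0.0704315, -0.308554, 2.2238)–(-0.285153, -0.137321, 2.2238)  len=0.2746
  (v7,v8,v2) [--+] → (0.197323, -0.247437, 2.2238)–(-0.0704315, -0.308554, 2.2238)  len=0.2746
  (v8,v1,v2) [--+] → (0.316491, 0, 2.2238)–(0.197323, -0.247437, 2.2238)  len=0.2746

Chained into 1 loop(s):
  loop 1: 7 segments, perimeter = 1.9225
Total perimeter = 1.922


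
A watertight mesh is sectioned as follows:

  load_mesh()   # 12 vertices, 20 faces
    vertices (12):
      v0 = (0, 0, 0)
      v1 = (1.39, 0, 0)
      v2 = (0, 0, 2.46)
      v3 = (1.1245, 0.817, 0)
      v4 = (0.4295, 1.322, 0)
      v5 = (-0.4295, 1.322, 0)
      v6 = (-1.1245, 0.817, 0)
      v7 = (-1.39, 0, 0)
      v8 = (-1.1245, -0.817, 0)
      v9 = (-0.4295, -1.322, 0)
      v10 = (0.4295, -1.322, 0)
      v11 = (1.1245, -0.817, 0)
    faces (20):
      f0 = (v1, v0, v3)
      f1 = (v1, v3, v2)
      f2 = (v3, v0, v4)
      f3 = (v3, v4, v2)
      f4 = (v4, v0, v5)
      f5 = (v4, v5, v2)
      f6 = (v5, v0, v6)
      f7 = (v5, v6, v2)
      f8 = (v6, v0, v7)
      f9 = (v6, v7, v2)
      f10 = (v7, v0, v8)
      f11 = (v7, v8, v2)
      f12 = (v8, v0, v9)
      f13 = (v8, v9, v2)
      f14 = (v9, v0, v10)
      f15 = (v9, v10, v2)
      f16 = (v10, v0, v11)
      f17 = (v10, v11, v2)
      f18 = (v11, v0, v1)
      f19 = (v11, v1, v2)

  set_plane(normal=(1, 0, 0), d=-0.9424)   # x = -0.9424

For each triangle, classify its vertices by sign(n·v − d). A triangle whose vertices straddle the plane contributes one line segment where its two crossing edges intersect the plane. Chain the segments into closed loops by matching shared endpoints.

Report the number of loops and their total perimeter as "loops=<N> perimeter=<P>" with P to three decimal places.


Straddling triangles (8 of 20):
  (v5,v0,v6) [++-] → (-0.9424, 0.684696, 0)–(-0.9424, 0.949317, 0)  len=0.2646
  (v5,v6,v2) [+-+] → (-0.9424, 0.949317, 0)–(-0.9424, 0.684696, 0.398369)  len=0.4782
  (v6,v0,v7) [-+-] → (-0.9424, 0.684696, 0)–(-0.9424, 0, 0)  len=0.6847
  (v6,v7,v2) [--+] → (-0.9424, 0, 0.792155)–(-0.9424, 0.684696, 0.398369)  len=0.7899
  (v7,v0,v8) [-+-] → (-0.9424, 0, 0)–(-0.9424, -0.684696, 0)  len=0.6847
  (v7,v8,v2) [--+] → (-0.9424, -0.684696, 0.398369)–(-0.9424, 0, 0.792155)  len=0.7899
  (v8,v0,v9) [-++] → (-0.9424, -0.684696, 0)–(-0.9424, -0.949317, 0)  len=0.2646
  (v8,v9,v2) [-++] → (-0.9424, -0.949317, 0)–(-0.9424, -0.684696, 0.398369)  len=0.4782

Chained into 1 loop(s):
  loop 1: 8 segments, perimeter = 4.4348
Total perimeter = 4.435

loops=1 perimeter=4.435


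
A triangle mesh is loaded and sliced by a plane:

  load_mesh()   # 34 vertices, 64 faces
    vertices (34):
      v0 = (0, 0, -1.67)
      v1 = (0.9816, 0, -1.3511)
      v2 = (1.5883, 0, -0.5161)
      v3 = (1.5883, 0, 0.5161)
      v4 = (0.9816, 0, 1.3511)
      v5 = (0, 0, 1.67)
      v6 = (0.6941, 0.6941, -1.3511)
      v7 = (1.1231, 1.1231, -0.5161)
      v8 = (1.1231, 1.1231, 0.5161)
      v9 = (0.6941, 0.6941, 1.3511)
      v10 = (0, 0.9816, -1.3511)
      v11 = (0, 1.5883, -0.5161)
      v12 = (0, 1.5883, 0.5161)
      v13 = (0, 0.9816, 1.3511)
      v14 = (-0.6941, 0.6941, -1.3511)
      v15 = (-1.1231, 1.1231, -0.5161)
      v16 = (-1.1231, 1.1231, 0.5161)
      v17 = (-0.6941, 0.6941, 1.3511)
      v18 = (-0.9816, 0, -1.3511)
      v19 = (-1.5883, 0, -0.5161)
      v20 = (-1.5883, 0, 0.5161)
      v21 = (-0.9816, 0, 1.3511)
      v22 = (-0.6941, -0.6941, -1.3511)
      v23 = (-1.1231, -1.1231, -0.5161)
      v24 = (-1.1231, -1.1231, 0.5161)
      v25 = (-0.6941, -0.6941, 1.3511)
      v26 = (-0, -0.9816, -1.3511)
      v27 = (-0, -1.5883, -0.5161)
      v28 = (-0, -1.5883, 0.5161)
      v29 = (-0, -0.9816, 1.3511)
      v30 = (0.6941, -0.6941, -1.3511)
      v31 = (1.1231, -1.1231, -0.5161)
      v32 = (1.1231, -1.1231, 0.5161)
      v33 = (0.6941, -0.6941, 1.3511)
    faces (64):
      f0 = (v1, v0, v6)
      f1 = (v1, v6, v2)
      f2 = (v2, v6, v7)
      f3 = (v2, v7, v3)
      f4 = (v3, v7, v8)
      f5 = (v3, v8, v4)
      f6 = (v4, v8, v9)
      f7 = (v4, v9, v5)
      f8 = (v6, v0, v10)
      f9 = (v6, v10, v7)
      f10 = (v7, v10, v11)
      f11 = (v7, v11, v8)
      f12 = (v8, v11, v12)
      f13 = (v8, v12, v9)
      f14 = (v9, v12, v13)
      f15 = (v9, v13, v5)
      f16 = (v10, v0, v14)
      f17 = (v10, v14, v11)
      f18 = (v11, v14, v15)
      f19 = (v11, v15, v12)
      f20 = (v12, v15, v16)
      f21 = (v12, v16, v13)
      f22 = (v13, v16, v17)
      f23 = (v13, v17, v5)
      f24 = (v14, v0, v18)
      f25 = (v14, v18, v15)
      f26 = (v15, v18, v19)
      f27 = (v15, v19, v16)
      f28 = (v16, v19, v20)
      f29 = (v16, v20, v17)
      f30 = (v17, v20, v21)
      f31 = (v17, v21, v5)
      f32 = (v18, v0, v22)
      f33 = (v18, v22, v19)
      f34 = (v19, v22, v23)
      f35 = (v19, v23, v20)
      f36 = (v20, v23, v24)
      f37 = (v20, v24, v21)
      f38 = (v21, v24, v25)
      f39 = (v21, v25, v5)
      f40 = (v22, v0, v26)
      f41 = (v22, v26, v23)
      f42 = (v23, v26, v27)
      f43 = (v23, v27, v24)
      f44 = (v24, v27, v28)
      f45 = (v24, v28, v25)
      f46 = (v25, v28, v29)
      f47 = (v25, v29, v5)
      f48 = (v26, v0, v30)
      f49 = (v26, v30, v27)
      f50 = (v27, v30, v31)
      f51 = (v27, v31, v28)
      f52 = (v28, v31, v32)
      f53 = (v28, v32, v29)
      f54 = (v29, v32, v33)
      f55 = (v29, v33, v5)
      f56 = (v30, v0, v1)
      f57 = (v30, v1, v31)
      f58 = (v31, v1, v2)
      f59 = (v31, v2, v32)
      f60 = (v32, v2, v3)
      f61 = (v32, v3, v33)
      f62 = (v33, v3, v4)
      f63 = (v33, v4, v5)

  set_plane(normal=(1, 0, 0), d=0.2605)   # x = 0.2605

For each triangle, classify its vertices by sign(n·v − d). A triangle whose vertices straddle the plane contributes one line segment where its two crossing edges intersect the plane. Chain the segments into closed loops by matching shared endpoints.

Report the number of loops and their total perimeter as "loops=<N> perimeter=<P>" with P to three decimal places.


Straddling triangles (20 of 64):
  (v1,v0,v6) [+-+] → (0.2605, 0, -1.58537)–(0.2605, 0.2605, -1.55031)  len=0.2628
  (v4,v9,v5) [++-] → (0.2605, 0.2605, 1.55031)–(0.2605, 0, 1.58537)  len=0.2628
  (v6,v0,v10) [+--] → (0.2605, 0.2605, -1.55031)–(0.2605, 0.873699, -1.3511)  len=0.6447
  (v6,v10,v7) [+-+] → (0.2605, 0.873699, -1.3511)–(0.2605, 1.01442, -1.15742)  len=0.2394
  (v7,v10,v11) [+--] → (0.2605, 1.01442, -1.15742)–(0.2605, 1.4804, -0.5161)  len=0.7927
  (v7,v11,v8) [+-+] → (0.2605, 1.4804, -0.5161)–(0.2605, 1.4804, -0.276684)  len=0.2394
  (v8,v11,v12) [+--] → (0.2605, 1.4804, -0.276684)–(0.2605, 1.4804, 0.5161)  len=0.7928
  (v8,v12,v9) [+-+] → (0.2605, 1.4804, 0.5161)–(0.2605, 1.2527, 0.829481)  len=0.3874
  (v9,v12,v13) [+--] → (0.2605, 1.2527, 0.829481)–(0.2605, 0.873699, 1.3511)  len=0.6448
  (v9,v13,v5) [+--] → (0.2605, 0.873699, 1.3511)–(0.2605, 0.2605, 1.55031)  len=0.6447
  (v26,v0,v30) [--+] → (0.2605, -0.2605, -1.55031)–(0.2605, -0.873699, -1.3511)  len=0.6447
  (v26,v30,v27) [-+-] → (0.2605, -0.873699, -1.3511)–(0.2605, -1.2527, -0.829481)  len=0.6448
  (v27,v30,v31) [-++] → (0.2605, -1.2527, -0.829481)–(0.2605, -1.4804, -0.5161)  len=0.3874
  (v27,v31,v28) [-+-] → (0.2605, -1.4804, -0.5161)–(0.2605, -1.4804, 0.276684)  len=0.7928
  (v28,v31,v32) [-++] → (0.2605, -1.4804, 0.276684)–(0.2605, -1.4804, 0.5161)  len=0.2394
  (v28,v32,v29) [-+-] → (0.2605, -1.4804, 0.5161)–(0.2605, -1.01442, 1.15742)  len=0.7927
  (v29,v32,v33) [-++] → (0.2605, -1.01442, 1.15742)–(0.2605, -0.873699, 1.3511)  len=0.2394
  (v29,v33,v5) [-+-] → (0.2605, -0.873699, 1.3511)–(0.2605, -0.2605, 1.55031)  len=0.6447
  (v30,v0,v1) [+-+] → (0.2605, -0.2605, -1.55031)–(0.2605, 0, -1.58537)  len=0.2628
  (v33,v4,v5) [++-] → (0.2605, 0, 1.58537)–(0.2605, -0.2605, 1.55031)  len=0.2628

Chained into 1 loop(s):
  loop 1: 20 segments, perimeter = 9.8233
Total perimeter = 9.823

loops=1 perimeter=9.823


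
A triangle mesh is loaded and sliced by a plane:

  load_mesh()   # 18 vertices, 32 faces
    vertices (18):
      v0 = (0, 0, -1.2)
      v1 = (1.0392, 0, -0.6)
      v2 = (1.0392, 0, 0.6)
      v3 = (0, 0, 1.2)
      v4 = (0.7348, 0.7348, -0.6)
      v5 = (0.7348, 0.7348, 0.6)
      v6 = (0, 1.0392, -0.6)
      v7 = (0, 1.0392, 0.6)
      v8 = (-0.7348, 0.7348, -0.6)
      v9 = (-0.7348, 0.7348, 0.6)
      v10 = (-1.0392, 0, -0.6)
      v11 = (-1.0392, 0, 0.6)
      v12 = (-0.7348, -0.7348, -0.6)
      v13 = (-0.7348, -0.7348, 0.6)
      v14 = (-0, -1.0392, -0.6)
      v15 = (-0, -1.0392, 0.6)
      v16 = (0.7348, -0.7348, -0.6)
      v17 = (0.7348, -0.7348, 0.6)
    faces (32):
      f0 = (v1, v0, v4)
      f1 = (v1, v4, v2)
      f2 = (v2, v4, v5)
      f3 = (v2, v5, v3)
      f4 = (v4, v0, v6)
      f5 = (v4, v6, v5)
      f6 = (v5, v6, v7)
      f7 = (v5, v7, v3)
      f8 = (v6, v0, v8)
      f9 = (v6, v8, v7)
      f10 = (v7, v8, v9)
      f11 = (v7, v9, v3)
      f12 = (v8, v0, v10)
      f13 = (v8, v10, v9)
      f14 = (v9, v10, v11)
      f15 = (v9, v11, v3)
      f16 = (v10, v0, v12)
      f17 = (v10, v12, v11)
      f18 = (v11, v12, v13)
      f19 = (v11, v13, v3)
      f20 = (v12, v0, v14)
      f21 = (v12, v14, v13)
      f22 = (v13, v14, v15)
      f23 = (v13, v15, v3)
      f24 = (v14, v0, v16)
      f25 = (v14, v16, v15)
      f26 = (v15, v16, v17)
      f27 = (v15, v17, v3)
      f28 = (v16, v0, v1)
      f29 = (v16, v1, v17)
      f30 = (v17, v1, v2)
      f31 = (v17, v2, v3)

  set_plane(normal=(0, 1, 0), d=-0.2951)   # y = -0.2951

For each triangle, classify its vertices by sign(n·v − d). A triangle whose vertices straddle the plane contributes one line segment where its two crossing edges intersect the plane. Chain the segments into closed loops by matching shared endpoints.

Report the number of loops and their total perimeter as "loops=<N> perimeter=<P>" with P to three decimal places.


loops=1 perimeter=6.486

Straddling triangles (12 of 32):
  (v10,v0,v12) [++-] → (-0.2951, -0.2951, -0.959036)–(-0.916951, -0.2951, -0.6)  len=0.7181
  (v10,v12,v11) [+-+] → (-0.916951, -0.2951, -0.6)–(-0.916951, -0.2951, 0.118073)  len=0.7181
  (v11,v12,v13) [+--] → (-0.916951, -0.2951, 0.118073)–(-0.916951, -0.2951, 0.6)  len=0.4819
  (v11,v13,v3) [+-+] → (-0.916951, -0.2951, 0.6)–(-0.2951, -0.2951, 0.959036)  len=0.7181
  (v12,v0,v14) [-+-] → (-0.2951, -0.2951, -0.959036)–(0, -0.2951, -1.02962)  len=0.3034
  (v13,v15,v3) [--+] → (0, -0.2951, 1.02962)–(-0.2951, -0.2951, 0.959036)  len=0.3034
  (v14,v0,v16) [-+-] → (0, -0.2951, -1.02962)–(0.2951, -0.2951, -0.959036)  len=0.3034
  (v15,v17,v3) [--+] → (0.2951, -0.2951, 0.959036)–(0, -0.2951, 1.02962)  len=0.3034
  (v16,v0,v1) [-++] → (0.2951, -0.2951, -0.959036)–(0.916951, -0.2951, -0.6)  len=0.7181
  (v16,v1,v17) [-+-] → (0.916951, -0.2951, -0.6)–(0.916951, -0.2951, -0.118073)  len=0.4819
  (v17,v1,v2) [-++] → (0.916951, -0.2951, -0.118073)–(0.916951, -0.2951, 0.6)  len=0.7181
  (v17,v2,v3) [-++] → (0.916951, -0.2951, 0.6)–(0.2951, -0.2951, 0.959036)  len=0.7181

Chained into 1 loop(s):
  loop 1: 12 segments, perimeter = 6.4859
Total perimeter = 6.486


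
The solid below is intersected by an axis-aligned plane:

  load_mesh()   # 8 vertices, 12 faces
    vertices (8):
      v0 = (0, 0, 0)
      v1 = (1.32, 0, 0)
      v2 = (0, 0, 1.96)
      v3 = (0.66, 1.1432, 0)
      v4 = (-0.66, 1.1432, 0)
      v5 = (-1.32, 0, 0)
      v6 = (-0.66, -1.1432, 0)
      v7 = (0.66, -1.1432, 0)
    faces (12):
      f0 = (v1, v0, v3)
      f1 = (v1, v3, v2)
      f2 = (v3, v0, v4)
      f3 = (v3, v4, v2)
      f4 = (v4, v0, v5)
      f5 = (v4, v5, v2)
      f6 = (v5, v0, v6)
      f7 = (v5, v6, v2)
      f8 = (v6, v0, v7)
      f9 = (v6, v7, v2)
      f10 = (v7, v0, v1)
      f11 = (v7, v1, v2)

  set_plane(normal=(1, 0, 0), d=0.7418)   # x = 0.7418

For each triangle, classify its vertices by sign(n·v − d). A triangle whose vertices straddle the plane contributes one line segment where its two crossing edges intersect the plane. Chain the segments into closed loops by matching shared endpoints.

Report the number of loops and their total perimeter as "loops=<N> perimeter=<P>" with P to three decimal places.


Straddling triangles (4 of 12):
  (v1,v0,v3) [+--] → (0.7418, 0, 0)–(0.7418, 1.00151, 0)  len=1.0015
  (v1,v3,v2) [+--] → (0.7418, 1.00151, 0)–(0.7418, 0, 0.858539)  len=1.3191
  (v7,v0,v1) [--+] → (0.7418, 0, 0)–(0.7418, -1.00151, 0)  len=1.0015
  (v7,v1,v2) [-+-] → (0.7418, -1.00151, 0)–(0.7418, 0, 0.858539)  len=1.3191

Chained into 1 loop(s):
  loop 1: 4 segments, perimeter = 4.6413
Total perimeter = 4.641

loops=1 perimeter=4.641


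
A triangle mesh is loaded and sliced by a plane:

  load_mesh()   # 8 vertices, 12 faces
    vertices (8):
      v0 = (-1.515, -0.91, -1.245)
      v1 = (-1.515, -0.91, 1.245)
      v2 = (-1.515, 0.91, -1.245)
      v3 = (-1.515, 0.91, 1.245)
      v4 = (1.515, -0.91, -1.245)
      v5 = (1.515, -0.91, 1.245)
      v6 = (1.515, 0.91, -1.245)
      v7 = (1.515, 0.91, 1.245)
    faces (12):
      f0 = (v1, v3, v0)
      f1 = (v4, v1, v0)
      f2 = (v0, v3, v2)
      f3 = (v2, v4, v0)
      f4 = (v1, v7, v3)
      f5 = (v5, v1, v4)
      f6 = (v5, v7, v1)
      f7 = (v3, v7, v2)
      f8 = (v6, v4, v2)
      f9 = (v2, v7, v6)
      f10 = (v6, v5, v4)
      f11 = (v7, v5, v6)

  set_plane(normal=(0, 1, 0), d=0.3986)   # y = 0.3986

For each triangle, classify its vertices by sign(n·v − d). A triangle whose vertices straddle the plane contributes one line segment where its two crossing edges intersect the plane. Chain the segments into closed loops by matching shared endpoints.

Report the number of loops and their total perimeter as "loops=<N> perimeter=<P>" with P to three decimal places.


Straddling triangles (8 of 12):
  (v1,v3,v0) [-+-] → (-1.515, 0.3986, 1.245)–(-1.515, 0.3986, 0.545337)  len=0.6997
  (v0,v3,v2) [-++] → (-1.515, 0.3986, 0.545337)–(-1.515, 0.3986, -1.245)  len=1.7903
  (v2,v4,v0) [+--] → (-0.663603, 0.3986, -1.245)–(-1.515, 0.3986, -1.245)  len=0.8514
  (v1,v7,v3) [-++] → (0.663603, 0.3986, 1.245)–(-1.515, 0.3986, 1.245)  len=2.1786
  (v5,v7,v1) [-+-] → (1.515, 0.3986, 1.245)–(0.663603, 0.3986, 1.245)  len=0.8514
  (v6,v4,v2) [+-+] → (1.515, 0.3986, -1.245)–(-0.663603, 0.3986, -1.245)  len=2.1786
  (v6,v5,v4) [+--] → (1.515, 0.3986, -0.545337)–(1.515, 0.3986, -1.245)  len=0.6997
  (v7,v5,v6) [+-+] → (1.515, 0.3986, 1.245)–(1.515, 0.3986, -0.545337)  len=1.7903

Chained into 1 loop(s):
  loop 1: 8 segments, perimeter = 11.0400
Total perimeter = 11.040

loops=1 perimeter=11.040


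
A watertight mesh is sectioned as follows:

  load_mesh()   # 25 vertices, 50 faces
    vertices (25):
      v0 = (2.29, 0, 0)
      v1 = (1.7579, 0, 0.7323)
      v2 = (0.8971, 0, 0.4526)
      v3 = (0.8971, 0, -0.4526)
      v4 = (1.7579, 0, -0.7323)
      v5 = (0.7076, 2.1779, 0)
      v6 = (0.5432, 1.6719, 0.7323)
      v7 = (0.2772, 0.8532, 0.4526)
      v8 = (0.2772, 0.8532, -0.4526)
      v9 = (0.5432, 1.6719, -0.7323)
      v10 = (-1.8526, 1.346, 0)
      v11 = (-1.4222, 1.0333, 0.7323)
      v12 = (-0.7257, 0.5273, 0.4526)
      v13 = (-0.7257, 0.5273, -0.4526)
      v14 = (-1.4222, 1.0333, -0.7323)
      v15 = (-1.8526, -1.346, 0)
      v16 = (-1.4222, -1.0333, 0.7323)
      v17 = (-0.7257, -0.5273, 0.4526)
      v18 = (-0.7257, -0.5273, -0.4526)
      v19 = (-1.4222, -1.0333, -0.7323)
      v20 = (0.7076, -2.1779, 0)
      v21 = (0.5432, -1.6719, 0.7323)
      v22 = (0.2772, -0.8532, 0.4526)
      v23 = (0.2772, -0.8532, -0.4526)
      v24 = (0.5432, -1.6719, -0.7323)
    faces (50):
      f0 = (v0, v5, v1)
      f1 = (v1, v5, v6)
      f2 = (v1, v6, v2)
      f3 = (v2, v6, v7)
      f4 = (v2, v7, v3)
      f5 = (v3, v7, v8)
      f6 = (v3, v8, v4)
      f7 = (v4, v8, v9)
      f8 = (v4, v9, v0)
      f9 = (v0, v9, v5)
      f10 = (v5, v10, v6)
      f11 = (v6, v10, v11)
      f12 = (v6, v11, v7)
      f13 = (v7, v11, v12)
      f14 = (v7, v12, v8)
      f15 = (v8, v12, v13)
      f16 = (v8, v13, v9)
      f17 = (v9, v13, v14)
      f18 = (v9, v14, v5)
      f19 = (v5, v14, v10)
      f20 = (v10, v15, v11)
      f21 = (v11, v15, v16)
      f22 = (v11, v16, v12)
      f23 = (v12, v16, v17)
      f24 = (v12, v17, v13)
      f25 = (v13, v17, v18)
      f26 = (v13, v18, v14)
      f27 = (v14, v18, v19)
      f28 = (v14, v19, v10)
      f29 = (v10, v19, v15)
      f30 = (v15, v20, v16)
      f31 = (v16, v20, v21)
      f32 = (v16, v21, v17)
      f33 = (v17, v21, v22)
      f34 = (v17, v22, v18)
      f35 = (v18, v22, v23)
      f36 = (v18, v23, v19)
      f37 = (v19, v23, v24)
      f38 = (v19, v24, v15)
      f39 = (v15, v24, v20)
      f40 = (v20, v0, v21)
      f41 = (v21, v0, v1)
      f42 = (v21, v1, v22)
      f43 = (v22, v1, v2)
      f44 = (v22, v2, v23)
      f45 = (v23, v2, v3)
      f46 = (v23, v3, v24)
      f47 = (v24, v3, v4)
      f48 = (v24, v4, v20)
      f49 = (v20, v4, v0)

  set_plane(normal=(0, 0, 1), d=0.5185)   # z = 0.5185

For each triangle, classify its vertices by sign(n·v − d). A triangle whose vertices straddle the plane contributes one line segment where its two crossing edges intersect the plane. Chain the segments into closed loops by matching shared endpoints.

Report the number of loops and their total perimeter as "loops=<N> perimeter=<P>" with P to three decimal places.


Straddling triangles (20 of 50):
  (v0,v5,v1) [--+] → (1.45126, 0.635853, 0.5185)–(1.91325, 0, 0.5185)  len=0.7860
  (v1,v5,v6) [+-+] → (1.45126, 0.635853, 0.5185)–(0.591198, 1.81963, 0.5185)  len=1.4632
  (v1,v6,v2) [++-] → (0.813718, 0.393916, 0.5185)–(1.09991, 0, 0.5185)  len=0.4869
  (v2,v6,v7) [-+-] → (0.813718, 0.393916, 0.5185)–(0.339872, 1.04609, 0.5185)  len=0.8061
  (v5,v10,v6) [--+] → (-0.15627, 1.57675, 0.5185)–(0.591198, 1.81963, 0.5185)  len=0.7859
  (v6,v10,v11) [+-+] → (-0.15627, 1.57675, 0.5185)–(-1.54786, 1.12459, 0.5185)  len=1.4632
  (v6,v11,v7) [++-] → (-0.123195, 0.895633, 0.5185)–(0.339872, 1.04609, 0.5185)  len=0.4869
  (v7,v11,v12) [-+-] → (-0.123195, 0.895633, 0.5185)–(-0.889802, 0.646518, 0.5185)  len=0.8061
  (v10,v15,v11) [--+] → (-1.54786, 0.338647, 0.5185)–(-1.54786, 1.12459, 0.5185)  len=0.7859
  (v11,v15,v16) [+-+] → (-1.54786, 0.338647, 0.5185)–(-1.54786, -1.12459, 0.5185)  len=1.4632
  (v11,v16,v12) [++-] → (-0.889802, 0.159608, 0.5185)–(-0.889802, 0.646518, 0.5185)  len=0.4869
  (v12,v16,v17) [-+-] → (-0.889802, 0.159608, 0.5185)–(-0.889802, -0.646518, 0.5185)  len=0.8061
  (v15,v20,v16) [--+] → (-0.80039, -1.36747, 0.5185)–(-1.54786, -1.12459, 0.5185)  len=0.7859
  (v16,v20,v21) [+-+] → (-0.80039, -1.36747, 0.5185)–(0.591198, -1.81963, 0.5185)  len=1.4632
  (v16,v21,v17) [++-] → (-0.426735, -0.796979, 0.5185)–(-0.889802, -0.646518, 0.5185)  len=0.4869
  (v17,v21,v22) [-+-] → (-0.426735, -0.796979, 0.5185)–(0.339872, -1.04609, 0.5185)  len=0.8061
  (v20,v0,v21) [--+] → (1.05319, -1.18378, 0.5185)–(0.591198, -1.81963, 0.5185)  len=0.7860
  (v21,v0,v1) [+-+] → (1.05319, -1.18378, 0.5185)–(1.91325, 0, 0.5185)  len=1.4632
  (v21,v1,v22) [++-] → (0.626067, -0.652178, 0.5185)–(0.339872, -1.04609, 0.5185)  len=0.4869
  (v22,v1,v2) [-+-] → (0.626067, -0.652178, 0.5185)–(1.09991, 0, 0.5185)  len=0.8061

Chained into 2 loop(s):
  loop 1: 10 segments, perimeter = 11.2459
  loop 2: 10 segments, perimeter = 6.4651
Total perimeter = 17.711

loops=2 perimeter=17.711


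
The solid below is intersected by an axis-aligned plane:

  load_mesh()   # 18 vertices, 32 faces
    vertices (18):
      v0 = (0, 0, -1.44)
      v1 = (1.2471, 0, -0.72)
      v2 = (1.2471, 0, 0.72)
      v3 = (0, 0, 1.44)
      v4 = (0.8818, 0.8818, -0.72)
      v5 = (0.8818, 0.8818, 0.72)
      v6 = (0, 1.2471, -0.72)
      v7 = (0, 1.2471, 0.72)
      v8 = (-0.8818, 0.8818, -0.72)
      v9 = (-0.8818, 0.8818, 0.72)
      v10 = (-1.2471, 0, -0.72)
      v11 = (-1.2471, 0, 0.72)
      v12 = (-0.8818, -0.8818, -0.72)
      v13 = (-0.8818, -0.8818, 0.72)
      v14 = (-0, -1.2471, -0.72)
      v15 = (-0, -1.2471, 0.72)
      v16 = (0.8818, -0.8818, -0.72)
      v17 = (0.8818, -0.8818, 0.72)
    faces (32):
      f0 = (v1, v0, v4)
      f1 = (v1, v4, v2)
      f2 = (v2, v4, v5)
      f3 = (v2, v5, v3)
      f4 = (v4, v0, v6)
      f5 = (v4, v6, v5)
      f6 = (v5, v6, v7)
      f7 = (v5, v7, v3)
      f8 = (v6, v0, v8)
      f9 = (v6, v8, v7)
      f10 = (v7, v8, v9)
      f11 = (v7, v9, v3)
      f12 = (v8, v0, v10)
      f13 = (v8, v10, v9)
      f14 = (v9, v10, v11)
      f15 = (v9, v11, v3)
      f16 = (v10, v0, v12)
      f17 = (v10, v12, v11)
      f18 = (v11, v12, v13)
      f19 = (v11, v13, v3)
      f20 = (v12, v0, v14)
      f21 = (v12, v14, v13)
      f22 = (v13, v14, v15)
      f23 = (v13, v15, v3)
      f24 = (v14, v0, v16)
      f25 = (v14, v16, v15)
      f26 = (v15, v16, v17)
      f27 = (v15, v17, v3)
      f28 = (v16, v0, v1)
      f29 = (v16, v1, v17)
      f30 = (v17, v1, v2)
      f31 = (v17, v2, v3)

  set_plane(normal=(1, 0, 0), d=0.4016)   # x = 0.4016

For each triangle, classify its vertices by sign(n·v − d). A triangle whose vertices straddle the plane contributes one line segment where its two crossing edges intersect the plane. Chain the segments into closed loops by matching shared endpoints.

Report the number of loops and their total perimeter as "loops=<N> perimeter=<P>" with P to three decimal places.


Straddling triangles (12 of 32):
  (v1,v0,v4) [+-+] → (0.4016, 0, -1.20814)–(0.4016, 0.4016, -1.11209)  len=0.4129
  (v2,v5,v3) [++-] → (0.4016, 0.4016, 1.11209)–(0.4016, 0, 1.20814)  len=0.4129
  (v4,v0,v6) [+--] → (0.4016, 0.4016, -1.11209)–(0.4016, 1.08073, -0.72)  len=0.7842
  (v4,v6,v5) [+-+] → (0.4016, 1.08073, -0.72)–(0.4016, 1.08073, -0.0641778)  len=0.6558
  (v5,v6,v7) [+--] → (0.4016, 1.08073, -0.0641778)–(0.4016, 1.08073, 0.72)  len=0.7842
  (v5,v7,v3) [+--] → (0.4016, 1.08073, 0.72)–(0.4016, 0.4016, 1.11209)  len=0.7842
  (v14,v0,v16) [--+] → (0.4016, -0.4016, -1.11209)–(0.4016, -1.08073, -0.72)  len=0.7842
  (v14,v16,v15) [-+-] → (0.4016, -1.08073, -0.72)–(0.4016, -1.08073, 0.0641778)  len=0.7842
  (v15,v16,v17) [-++] → (0.4016, -1.08073, 0.0641778)–(0.4016, -1.08073, 0.72)  len=0.6558
  (v15,v17,v3) [-+-] → (0.4016, -1.08073, 0.72)–(0.4016, -0.4016, 1.11209)  len=0.7842
  (v16,v0,v1) [+-+] → (0.4016, -0.4016, -1.11209)–(0.4016, 0, -1.20814)  len=0.4129
  (v17,v2,v3) [++-] → (0.4016, 0, 1.20814)–(0.4016, -0.4016, 1.11209)  len=0.4129

Chained into 1 loop(s):
  loop 1: 12 segments, perimeter = 7.6685
Total perimeter = 7.668

loops=1 perimeter=7.668


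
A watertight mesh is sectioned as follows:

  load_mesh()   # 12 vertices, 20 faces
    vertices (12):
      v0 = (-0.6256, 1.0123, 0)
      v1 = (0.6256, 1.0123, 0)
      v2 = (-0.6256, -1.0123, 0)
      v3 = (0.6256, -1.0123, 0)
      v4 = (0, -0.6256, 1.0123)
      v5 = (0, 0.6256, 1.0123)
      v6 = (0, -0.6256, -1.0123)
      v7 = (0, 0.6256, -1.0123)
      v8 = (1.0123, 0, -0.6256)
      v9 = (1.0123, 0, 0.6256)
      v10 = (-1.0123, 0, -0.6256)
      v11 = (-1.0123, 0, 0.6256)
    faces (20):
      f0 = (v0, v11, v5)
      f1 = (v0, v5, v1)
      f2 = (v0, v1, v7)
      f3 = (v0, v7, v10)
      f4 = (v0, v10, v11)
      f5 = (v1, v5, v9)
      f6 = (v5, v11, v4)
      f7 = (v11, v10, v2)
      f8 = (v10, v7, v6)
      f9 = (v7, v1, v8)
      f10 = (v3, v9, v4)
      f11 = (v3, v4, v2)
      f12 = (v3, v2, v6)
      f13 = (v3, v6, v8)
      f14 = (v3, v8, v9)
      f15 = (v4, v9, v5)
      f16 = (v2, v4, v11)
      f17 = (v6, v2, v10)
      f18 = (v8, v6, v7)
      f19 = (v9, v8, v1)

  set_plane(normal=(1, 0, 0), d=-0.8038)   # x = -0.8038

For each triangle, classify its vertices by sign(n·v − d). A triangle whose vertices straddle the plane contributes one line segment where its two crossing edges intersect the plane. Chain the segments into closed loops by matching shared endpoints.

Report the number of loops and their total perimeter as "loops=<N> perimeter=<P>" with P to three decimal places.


loops=1 perimeter=4.027

Straddling triangles (8 of 20):
  (v0,v11,v5) [+-+] → (-0.8038, 0.54581, 0.28829)–(-0.8038, 0.128853, 0.705247)  len=0.5897
  (v0,v7,v10) [++-] → (-0.8038, 0.128853, -0.705247)–(-0.8038, 0.54581, -0.28829)  len=0.5897
  (v0,v10,v11) [+--] → (-0.8038, 0.54581, -0.28829)–(-0.8038, 0.54581, 0.28829)  len=0.5766
  (v5,v11,v4) [+-+] → (-0.8038, 0.128853, 0.705247)–(-0.8038, -0.128853, 0.705247)  len=0.2577
  (v11,v10,v2) [--+] → (-0.8038, -0.54581, -0.28829)–(-0.8038, -0.54581, 0.28829)  len=0.5766
  (v10,v7,v6) [-++] → (-0.8038, 0.128853, -0.705247)–(-0.8038, -0.128853, -0.705247)  len=0.2577
  (v2,v4,v11) [++-] → (-0.8038, -0.128853, 0.705247)–(-0.8038, -0.54581, 0.28829)  len=0.5897
  (v6,v2,v10) [++-] → (-0.8038, -0.54581, -0.28829)–(-0.8038, -0.128853, -0.705247)  len=0.5897

Chained into 1 loop(s):
  loop 1: 8 segments, perimeter = 4.0272
Total perimeter = 4.027
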